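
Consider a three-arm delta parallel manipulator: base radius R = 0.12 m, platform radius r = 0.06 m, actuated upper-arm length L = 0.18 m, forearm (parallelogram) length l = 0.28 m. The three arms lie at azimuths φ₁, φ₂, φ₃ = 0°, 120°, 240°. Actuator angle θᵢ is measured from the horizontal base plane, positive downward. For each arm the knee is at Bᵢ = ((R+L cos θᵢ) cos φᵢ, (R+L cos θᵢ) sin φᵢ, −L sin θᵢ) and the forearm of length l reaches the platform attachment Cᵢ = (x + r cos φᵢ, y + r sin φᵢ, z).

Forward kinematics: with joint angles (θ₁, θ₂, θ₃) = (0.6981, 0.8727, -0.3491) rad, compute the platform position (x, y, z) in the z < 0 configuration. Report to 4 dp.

(-0.0428, -0.1178, -0.1968)

S1 = (0.1979·cos0.0°, 0.1979·sin0.0°, -0.1157) = (0.1979, 0.0000, -0.1157)
arm 2 at φ=120.0°: ρ2 = 0.1757;  S2 = (-0.0878, 0.1522, -0.1379)
S3 = (0.2291·cos240.0°, 0.2291·sin240.0°, 0.0616) = (-0.1146, -0.1984, 0.0616)
subtract pairs → two planes through P
linear system: -0.5715x+0.3043y = -0.0027−-0.0444z; -0.6249x+-0.3969y = 0.0038−0.3545z
Cramer: x(z) = -0.0002+0.2165z;  y(z) = -0.0091+0.5524z
into |P−S₁|² = l²: 1.3520z² + 0.1355z + -0.0257 = 0;  Δ = 0.1573;  z = -0.1968 or 0.0966 → z<0 root = -0.1968
x = -0.0428, y = -0.1178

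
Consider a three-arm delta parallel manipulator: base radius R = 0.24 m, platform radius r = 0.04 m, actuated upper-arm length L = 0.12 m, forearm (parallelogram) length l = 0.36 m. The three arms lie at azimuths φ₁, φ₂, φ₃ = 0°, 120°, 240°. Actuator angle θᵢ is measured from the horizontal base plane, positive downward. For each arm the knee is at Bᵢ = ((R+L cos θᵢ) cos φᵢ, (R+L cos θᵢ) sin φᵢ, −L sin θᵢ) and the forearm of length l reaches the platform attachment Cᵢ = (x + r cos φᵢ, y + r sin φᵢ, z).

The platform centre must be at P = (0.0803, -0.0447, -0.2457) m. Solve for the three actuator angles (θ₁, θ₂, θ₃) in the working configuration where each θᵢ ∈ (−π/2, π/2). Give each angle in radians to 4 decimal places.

θ₁ = -0.1740, θ₂ = 1.1345, θ₃ = 0.6105

rotate P by −φ1: (0.0803, -0.0447, -0.2457)
  A=0.1197, B=-0.2457, C=(l²−L²−A²−y'²−z²)/(2L)=0.1604
  γ=atan2(-0.2457,0.1197)=-1.1175;  ψ=arccos(0.5870)=0.9434;  θ1=γ+ψ≈-0.1740
rotate P by −φ2: (-0.0789, -0.0472, -0.2457)
  A=0.2789, B=-0.2457, C=(l²−L²−A²−y'²−z²)/(2L)=-0.1048
  √(A²+B²)=0.3717;  θ2 = -0.7223+1.8567 ≈ 1.1345
arm 3 (φ=240.0°): x'=-0.0014, y'=0.0919
  e−x'=0.2014;  (l²−L²−(e−x')²−y'²−z²)/2L = 0.0242
  √(A²+B²)=0.3177;  θ3 = -0.8841+1.4945 ≈ 0.6105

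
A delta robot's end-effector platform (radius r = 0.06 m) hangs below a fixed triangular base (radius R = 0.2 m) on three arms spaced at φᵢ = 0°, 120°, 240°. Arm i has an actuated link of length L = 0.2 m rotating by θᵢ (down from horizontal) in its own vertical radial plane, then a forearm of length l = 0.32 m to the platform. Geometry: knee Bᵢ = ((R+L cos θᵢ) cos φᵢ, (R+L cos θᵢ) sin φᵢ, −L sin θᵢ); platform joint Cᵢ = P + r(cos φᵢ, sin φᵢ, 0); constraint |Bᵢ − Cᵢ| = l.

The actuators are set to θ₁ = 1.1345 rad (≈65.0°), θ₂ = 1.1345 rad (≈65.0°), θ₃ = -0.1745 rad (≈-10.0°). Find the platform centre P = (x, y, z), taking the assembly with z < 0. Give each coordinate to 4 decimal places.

φ1=0.0°: virtual centre (0.2245, 0.0000, -0.1813), radius l
arm 2 at φ=120.0°: (R−r)+L cos θ2 = 0.2245;  S2 = (-0.1123, 0.1944, -0.1813)
φ3=240.0°: virtual centre (-0.1685, -0.2918, 0.0347), radius l
eliminate P² terms by subtracting sphere 1 from 2 and 3
plane₁₂: -0.6736x+0.3889y+0.0000z = 0.0000
Cramer: x(z) = -0.0175+0.2404z;  y(z) = -0.0303+0.4164z
quadratic in z: (1.2312)z²+(0.2209)z+(-0.0100)=0, √Δ=0.3134 → z ∈ {-0.2170, 0.0376}; z = -0.2170 (taking z<0)
x = -0.0697, y = -0.1207

(-0.0697, -0.1207, -0.2170)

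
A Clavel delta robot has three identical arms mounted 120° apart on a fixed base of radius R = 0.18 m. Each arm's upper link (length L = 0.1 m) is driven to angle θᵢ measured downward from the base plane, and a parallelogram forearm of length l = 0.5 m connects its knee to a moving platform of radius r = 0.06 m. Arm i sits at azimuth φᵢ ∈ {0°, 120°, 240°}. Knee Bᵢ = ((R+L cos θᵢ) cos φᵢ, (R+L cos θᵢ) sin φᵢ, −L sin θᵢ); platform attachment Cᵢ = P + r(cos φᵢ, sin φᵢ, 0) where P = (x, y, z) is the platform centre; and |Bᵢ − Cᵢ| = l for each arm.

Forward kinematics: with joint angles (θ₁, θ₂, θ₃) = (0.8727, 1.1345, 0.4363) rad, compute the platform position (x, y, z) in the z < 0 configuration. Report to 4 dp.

(-0.0130, -0.0958, -0.5260)

φ1=0.0°: virtual centre (0.1843, 0.0000, -0.0766), radius l
φ2=120.0°: virtual centre (-0.0811, 0.1405, -0.0906), radius l
S3 = (0.2106·cos240.0°, 0.2106·sin240.0°, -0.0423) = (-0.1053, -0.1824, -0.0423)
eliminate P² terms by subtracting sphere 1 from 2 and 3
linear system: -0.5308x+0.2810y = -0.0053−-0.0281z; -0.5792x+-0.3648y = 0.0063−0.0687z
Cramer: x(z) = 0.0004+0.0255z;  y(z) = -0.0180+0.1479z
into |P−S₁|² = l²: 1.0225z² + 0.1385z + -0.2100 = 0;  Δ = 0.8781;  z = -0.5260 or 0.3905 → z<0 root = -0.5260
x = -0.0130, y = -0.0958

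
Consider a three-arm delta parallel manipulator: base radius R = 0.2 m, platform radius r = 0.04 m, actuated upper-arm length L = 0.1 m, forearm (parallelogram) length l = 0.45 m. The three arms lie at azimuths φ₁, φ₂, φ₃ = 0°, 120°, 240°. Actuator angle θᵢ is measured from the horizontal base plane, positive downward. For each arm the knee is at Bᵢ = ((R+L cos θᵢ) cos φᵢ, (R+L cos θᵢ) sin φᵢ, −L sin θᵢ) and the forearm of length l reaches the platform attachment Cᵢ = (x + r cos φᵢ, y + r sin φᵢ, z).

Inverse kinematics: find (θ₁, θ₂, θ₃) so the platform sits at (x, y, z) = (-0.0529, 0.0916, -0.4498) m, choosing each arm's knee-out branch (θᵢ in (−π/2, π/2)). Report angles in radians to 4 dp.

θ₁ = 1.1345, θ₂ = 0.2613, θ₃ = 1.1344

rotate P by −φ1: (-0.0529, 0.0916, -0.4498)
  A=0.2129, B=-0.4498, C=(l²−L²−A²−y'²−z²)/(2L)=-0.3177
  θ1 = atan2(B,A) + arccos(C/0.4976) = 1.1345
arm 2 (φ=120.0°): x'=0.1058, y'=0.0000
  A=0.0542, B=-0.4498, C=(l²−L²−A²−y'²−z²)/(2L)=-0.0638
  γ=atan2(-0.4498,0.0542)=-1.4508;  ψ=arccos(-0.1408)=1.7121;  θ2=γ+ψ≈0.2613
arm 3 (φ=240.0°): x'=-0.0529, y'=-0.0916
  A=0.2129, B=-0.4498, C=(l²−L²−A²−y'²−z²)/(2L)=-0.3176
  √(A²+B²)=0.4976;  θ3 = -1.1288+2.2631 ≈ 1.1344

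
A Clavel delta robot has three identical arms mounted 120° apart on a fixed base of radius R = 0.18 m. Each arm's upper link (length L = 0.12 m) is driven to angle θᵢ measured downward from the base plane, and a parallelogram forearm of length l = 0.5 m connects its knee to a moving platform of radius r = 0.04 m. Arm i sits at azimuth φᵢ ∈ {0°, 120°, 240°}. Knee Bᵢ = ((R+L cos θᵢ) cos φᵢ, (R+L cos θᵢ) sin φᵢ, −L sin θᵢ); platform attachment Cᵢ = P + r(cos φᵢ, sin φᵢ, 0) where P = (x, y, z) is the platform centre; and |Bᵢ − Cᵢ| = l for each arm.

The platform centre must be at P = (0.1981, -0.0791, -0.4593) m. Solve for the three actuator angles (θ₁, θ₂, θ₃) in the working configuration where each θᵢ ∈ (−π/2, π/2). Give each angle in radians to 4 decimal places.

arm 1 (φ=0.0°): x'=0.1981, y'=-0.0791
  A=-0.0581, B=-0.4593, C=(l²−L²−A²−y'²−z²)/(2L)=0.0625
  γ=atan2(-0.4593,-0.0581)=-1.6966;  ψ=arccos(0.1351)=1.4353;  θ1=γ+ψ≈-0.2613
rotate P by −φ2: (-0.1676, -0.1320, -0.4593)
  A=0.3076, B=-0.4593, C=(l²−L²−A²−y'²−z²)/(2L)=-0.3640
  γ=atan2(-0.4593,0.3076)=-0.9808;  ψ=arccos(-0.6586)=2.2898;  θ2=γ+ψ≈1.3090
arm 3 (φ=240.0°): x'=-0.0305, y'=0.2111
  A=0.1705, B=-0.4593, C=(l²−L²−A²−y'²−z²)/(2L)=-0.2042
  θ3 = atan2(B,A) + arccos(C/0.4899) = 0.7855

θ₁ = -0.2613, θ₂ = 1.3090, θ₃ = 0.7855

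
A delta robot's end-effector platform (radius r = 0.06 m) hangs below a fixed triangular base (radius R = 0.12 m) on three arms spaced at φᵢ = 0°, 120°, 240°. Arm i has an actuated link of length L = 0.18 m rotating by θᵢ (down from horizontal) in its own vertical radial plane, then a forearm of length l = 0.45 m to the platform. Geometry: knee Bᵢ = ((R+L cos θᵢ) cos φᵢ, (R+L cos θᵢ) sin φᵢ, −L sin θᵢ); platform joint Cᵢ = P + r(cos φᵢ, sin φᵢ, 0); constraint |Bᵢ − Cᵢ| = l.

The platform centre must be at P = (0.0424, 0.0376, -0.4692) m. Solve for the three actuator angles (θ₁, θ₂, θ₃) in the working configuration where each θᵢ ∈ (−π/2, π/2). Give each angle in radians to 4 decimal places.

rotate P by −φ1: (0.0424, 0.0376, -0.4692)
  A cos θ + B sin θ = C:  0.0176·cos θ + -0.4692·sin θ = -0.1438
  γ=atan2(-0.4692,0.0176)=-1.5333;  ψ=arccos(-0.3063)=1.8821;  θ1=γ+ψ≈0.3488
rotate P by −φ2: (0.0114, -0.0555, -0.4692)
  A=0.0486, B=-0.4692, C=(l²−L²−A²−y'²−z²)/(2L)=-0.1542
  θ2 = atan2(B,A) + arccos(C/0.4717) = 0.4362
φ3=240.0° → target in arm frame (-0.0538, 0.0179)
  A cos θ + B sin θ = C:  0.1138·cos θ + -0.4692·sin θ = -0.1759
  √(A²+B²)=0.4828;  θ3 = -1.3329+1.9436 ≈ 0.6107

θ₁ = 0.3488, θ₂ = 0.4362, θ₃ = 0.6107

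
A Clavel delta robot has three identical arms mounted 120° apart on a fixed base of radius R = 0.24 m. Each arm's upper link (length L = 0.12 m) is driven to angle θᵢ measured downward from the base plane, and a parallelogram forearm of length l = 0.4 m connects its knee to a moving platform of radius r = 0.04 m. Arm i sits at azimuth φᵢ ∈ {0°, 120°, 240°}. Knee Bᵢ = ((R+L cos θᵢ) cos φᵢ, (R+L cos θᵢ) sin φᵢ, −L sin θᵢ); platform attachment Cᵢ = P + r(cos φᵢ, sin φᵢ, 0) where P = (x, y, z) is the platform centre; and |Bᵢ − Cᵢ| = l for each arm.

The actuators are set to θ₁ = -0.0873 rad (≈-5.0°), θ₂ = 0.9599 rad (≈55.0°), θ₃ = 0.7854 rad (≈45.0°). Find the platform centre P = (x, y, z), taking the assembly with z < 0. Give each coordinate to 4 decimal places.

arm 1 at φ=0.0°: e+L cos θ1 = 0.3195;  O1 = (0.3195, 0.0000, 0.0105)
O2 = (0.2688·cos120.0°, 0.2688·sin120.0°, -0.0983) = (-0.1344, 0.2328, -0.0983)
φ3=240.0°: virtual centre (-0.1424, -0.2467, -0.0849), radius l
|O₂|²−|O₁|² = -0.0203;  |O₃|²−|O₁|² = -0.0139
[-0.9079 0.4656 -0.2175]·P = -0.0203;  [-0.9239 -0.4934 -0.1906]·P = -0.0139
Cramer: x(z) = 0.0188-0.2233z;  y(z) = -0.0070+0.0318z
into |P−O₁|² = l²: 1.0509z² + 0.1130z + -0.0694 = 0;  Δ = 0.3043;  z = -0.3162 or 0.2087 → z<0 root = -0.3162
x = 0.0894, y = -0.0170

(0.0894, -0.0170, -0.3162)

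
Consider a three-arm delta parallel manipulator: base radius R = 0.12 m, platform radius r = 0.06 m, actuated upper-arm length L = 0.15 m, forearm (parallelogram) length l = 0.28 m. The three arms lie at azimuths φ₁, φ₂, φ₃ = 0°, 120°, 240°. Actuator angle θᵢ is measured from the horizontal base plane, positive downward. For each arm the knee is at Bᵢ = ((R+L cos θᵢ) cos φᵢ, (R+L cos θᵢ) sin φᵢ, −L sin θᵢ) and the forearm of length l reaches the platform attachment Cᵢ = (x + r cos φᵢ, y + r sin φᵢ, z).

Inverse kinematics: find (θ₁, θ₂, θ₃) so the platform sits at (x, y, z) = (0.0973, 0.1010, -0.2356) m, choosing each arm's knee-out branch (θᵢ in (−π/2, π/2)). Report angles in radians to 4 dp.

arm 1 (φ=0.0°): x'=0.0973, y'=0.1010
  e−x'=-0.0373;  (l²−L²−(e−x')²−y'²−z²)/2L = -0.0373
  γ=atan2(-0.2356,-0.0373)=-1.7278;  ψ=arccos(-0.1565)=1.7279;  θ1=γ+ψ≈0.0001
φ2=120.0° → target in arm frame (0.0388, -0.1348)
  A cos θ + B sin θ = C:  0.0212·cos θ + -0.2356·sin θ = -0.0607
  √(A²+B²)=0.2366;  θ2 = -1.4811+1.8304 ≈ 0.3493
rotate P by −φ3: (-0.1361, 0.0338, -0.2356)
  A cos θ + B sin θ = C:  0.1961·cos θ + -0.2356·sin θ = -0.1307
  θ3 = atan2(B,A) + arccos(C/0.3065) = 1.1347

θ₁ = 0.0001, θ₂ = 0.3493, θ₃ = 1.1347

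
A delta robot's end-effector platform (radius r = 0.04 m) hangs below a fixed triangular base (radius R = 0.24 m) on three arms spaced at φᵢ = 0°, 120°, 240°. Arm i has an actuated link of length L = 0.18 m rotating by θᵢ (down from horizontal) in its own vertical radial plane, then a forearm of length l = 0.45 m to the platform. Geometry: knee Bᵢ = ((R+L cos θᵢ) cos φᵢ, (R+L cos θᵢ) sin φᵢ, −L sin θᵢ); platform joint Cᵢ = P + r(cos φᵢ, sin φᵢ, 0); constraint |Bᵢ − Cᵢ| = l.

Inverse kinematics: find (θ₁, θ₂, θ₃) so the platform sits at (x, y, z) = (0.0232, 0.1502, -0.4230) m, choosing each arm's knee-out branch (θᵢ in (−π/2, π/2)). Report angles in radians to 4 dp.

arm 1 (φ=0.0°): x'=0.0232, y'=0.1502
  A=0.1768, B=-0.4230, C=(l²−L²−A²−y'²−z²)/(2L)=-0.1740
  √(A²+B²)=0.4585;  θ1 = -1.1749+1.9601 ≈ 0.7852
rotate P by −φ2: (0.1185, -0.0952, -0.4230)
  e−x'=0.0815;  (l²−L²−(e−x')²−y'²−z²)/2L = -0.0682
  γ=atan2(-0.4230,0.0815)=-1.3804;  ψ=arccos(-0.1582)=1.7297;  θ2=γ+ψ≈0.3493
arm 3 (φ=240.0°): x'=-0.1417, y'=-0.0550
  A cos θ + B sin θ = C:  0.3417·cos θ + -0.4230·sin θ = -0.3572
  √(A²+B²)=0.5438;  θ3 = -0.8913+2.2876 ≈ 1.3962

θ₁ = 0.7852, θ₂ = 0.3493, θ₃ = 1.3962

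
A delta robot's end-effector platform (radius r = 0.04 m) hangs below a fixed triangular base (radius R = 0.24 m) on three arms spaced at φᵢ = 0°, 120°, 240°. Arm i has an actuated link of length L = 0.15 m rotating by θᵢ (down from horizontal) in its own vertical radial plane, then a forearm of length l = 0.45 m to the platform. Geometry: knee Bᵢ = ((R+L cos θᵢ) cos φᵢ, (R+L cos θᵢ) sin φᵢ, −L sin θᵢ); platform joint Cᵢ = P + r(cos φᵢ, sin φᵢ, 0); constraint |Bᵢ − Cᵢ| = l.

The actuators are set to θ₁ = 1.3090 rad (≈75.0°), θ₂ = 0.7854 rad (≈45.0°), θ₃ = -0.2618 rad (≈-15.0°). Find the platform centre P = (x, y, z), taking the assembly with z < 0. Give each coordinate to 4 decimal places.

arm 1 at φ=0.0°: (R−r)+L cos θ1 = 0.2388;  O1 = (0.2388, 0.0000, -0.1449)
O2 = (0.3061·cos120.0°, 0.3061·sin120.0°, -0.1061) = (-0.1530, 0.2651, -0.1061)
arm 3 at φ=240.0°: (R−r)+L cos θ3 = 0.3449;  O3 = (-0.1724, -0.2987, 0.0388)
eliminate P² terms by subtracting sphere 1 from 2 and 3
plane₁₂: -0.7837x+0.5301y+0.0776z = 0.0269
det = 0.9042;  x = -0.0426+0.2667z,  y = -0.0123+0.2478z
quadratic in z: (1.1326)z²+(0.1335)z+(-0.1021)=0, √Δ=0.6932 → z ∈ {-0.3650, 0.2471}; z = -0.3650 (taking z<0)
x = -0.1400, y = -0.1028

(-0.1400, -0.1028, -0.3650)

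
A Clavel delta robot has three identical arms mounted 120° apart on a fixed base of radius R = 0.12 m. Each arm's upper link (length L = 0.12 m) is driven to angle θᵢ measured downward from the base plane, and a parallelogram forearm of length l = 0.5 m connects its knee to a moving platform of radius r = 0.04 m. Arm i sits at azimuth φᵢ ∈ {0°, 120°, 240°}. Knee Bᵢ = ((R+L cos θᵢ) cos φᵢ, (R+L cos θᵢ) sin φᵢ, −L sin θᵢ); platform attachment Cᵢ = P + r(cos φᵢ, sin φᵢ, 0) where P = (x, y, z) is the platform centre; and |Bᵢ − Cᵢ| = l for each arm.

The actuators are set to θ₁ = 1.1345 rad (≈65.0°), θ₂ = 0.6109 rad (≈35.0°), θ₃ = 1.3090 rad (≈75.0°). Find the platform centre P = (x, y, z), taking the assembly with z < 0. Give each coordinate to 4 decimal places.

arm 1 at φ=0.0°: e+L cos θ1 = 0.1307;  centre 1 = (0.1307, 0.0000, -0.1088)
arm 2 at φ=120.0°: e+L cos θ2 = 0.1783;  centre 2 = (-0.0891, 0.1544, -0.0688)
centre 3 = (0.1111·cos240.0°, 0.1111·sin240.0°, -0.1159) = (-0.0555, -0.0962, -0.1159)
eliminate P² terms by subtracting sphere 1 from 2 and 3
[-0.4397 0.3088 0.0799]·P = 0.0076;  [-0.3725 -0.1924 -0.0143]·P = -0.0031
det = 0.1996;  x = -0.0025+0.0548z,  y = 0.0211+-0.1805z
into |P−centre ₁|² = l²: 1.0356z² + 0.1953z + -0.2200 = 0;  Δ = 0.9494;  z = -0.5647 or 0.3762 → z<0 root = -0.5647
x = -0.0334, y = 0.1231

(-0.0334, 0.1231, -0.5647)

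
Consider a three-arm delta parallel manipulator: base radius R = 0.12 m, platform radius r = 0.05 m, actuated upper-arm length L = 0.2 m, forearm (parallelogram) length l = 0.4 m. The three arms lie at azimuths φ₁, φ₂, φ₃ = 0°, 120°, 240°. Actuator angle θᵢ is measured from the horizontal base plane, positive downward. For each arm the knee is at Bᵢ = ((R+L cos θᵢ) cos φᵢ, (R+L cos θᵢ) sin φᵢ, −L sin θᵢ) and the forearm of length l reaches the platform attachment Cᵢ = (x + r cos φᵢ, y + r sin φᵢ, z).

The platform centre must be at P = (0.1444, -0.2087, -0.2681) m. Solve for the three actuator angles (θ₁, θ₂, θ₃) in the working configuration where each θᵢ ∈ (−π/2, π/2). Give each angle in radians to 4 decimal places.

φ1=0.0° → target in arm frame (0.1444, -0.2087)
  A=-0.0744, B=-0.2681, C=(l²−L²−A²−y'²−z²)/(2L)=-0.0024
  θ1 = atan2(B,A) + arccos(C/0.2782) = -0.2620
φ2=120.0° → target in arm frame (-0.2529, -0.0207)
  A cos θ + B sin θ = C:  0.3229·cos θ + -0.2681·sin θ = -0.1415
  γ=atan2(-0.2681,0.3229)=-0.6929;  ψ=arccos(-0.3371)=1.9146;  θ2=γ+ψ≈1.2218
rotate P by −φ3: (0.1085, 0.2294, -0.2681)
  A=-0.0385, B=-0.2681, C=(l²−L²−A²−y'²−z²)/(2L)=-0.0150
  θ3 = atan2(B,A) + arccos(C/0.2709) = -0.0875

θ₁ = -0.2620, θ₂ = 1.2218, θ₃ = -0.0875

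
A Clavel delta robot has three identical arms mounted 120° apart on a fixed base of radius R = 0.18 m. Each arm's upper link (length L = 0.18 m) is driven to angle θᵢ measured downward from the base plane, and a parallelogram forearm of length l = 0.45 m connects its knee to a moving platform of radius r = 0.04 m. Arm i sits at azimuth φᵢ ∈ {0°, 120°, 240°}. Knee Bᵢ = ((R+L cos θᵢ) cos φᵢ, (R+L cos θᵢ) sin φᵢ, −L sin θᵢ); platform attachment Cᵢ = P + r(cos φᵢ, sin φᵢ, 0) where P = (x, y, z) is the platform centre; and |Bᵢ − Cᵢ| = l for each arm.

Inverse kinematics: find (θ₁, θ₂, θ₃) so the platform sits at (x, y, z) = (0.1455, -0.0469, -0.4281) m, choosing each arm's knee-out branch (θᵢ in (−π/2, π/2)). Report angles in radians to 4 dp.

φ1=0.0° → target in arm frame (0.1455, -0.0469)
  e−x'=-0.0055;  (l²−L²−(e−x')²−y'²−z²)/2L = -0.0428
  γ=atan2(-0.4281,-0.0055)=-1.5836;  ψ=arccos(-0.0999)=1.6709;  θ1=γ+ψ≈0.0872
arm 2 (φ=120.0°): x'=-0.1134, y'=-0.1026
  e−x'=0.2534;  (l²−L²−(e−x')²−y'²−z²)/2L = -0.2441
  √(A²+B²)=0.4975;  θ2 = -1.0364+2.0837 ≈ 1.0473
φ3=240.0° → target in arm frame (-0.0321, 0.1495)
  e−x'=0.1721;  (l²−L²−(e−x')²−y'²−z²)/2L = -0.1809
  θ3 = atan2(B,A) + arccos(C/0.4614) = 0.7853

θ₁ = 0.0872, θ₂ = 1.0473, θ₃ = 0.7853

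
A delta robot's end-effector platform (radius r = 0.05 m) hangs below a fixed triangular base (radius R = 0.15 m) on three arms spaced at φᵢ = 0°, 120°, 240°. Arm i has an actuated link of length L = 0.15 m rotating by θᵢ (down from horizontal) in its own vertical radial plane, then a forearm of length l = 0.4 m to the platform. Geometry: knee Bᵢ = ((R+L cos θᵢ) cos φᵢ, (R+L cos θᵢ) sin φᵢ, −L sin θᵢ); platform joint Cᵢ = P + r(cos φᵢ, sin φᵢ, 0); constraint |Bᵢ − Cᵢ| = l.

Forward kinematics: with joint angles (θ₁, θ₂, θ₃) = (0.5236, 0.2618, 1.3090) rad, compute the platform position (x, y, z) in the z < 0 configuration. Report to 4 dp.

(0.0555, 0.1666, -0.3941)

S1 = (0.2299·cos0.0°, 0.2299·sin0.0°, -0.0750) = (0.2299, 0.0000, -0.0750)
S2 = (0.2449·cos120.0°, 0.2449·sin120.0°, -0.0388) = (-0.1224, 0.2121, -0.0388)
arm 3 at φ=240.0°: e+L cos θ3 = 0.1388;  S3 = (-0.0694, -0.1202, -0.1449)
eliminate P² terms by subtracting sphere 1 from 2 and 3
[-0.7047 0.4242 0.0724]·P = 0.0030;  [-0.5986 -0.2404 -0.1398]·P = -0.0182
Cramer: x(z) = 0.0165-0.0989z;  y(z) = 0.0346-0.3350z
quadratic in z: (1.1220)z²+(0.1691)z+(-0.1077)=0, √Δ=0.7154 → z ∈ {-0.3941, 0.2435}; z = -0.3941 (taking z<0)
x = 0.0555, y = 0.1666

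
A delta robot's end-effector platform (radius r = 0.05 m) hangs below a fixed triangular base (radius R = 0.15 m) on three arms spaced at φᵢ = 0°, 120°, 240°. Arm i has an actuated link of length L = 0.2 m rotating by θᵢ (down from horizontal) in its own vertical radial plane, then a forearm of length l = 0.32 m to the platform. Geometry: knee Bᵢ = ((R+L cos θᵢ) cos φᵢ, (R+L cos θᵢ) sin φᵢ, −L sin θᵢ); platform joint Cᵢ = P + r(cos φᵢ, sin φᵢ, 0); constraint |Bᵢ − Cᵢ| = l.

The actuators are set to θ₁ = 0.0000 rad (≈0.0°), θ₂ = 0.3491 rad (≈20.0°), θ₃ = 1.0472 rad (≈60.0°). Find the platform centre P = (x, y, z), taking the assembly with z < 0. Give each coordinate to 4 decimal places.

φ1=0.0°: virtual centre (0.3000, 0.0000, 0.0000), radius l
arm 2 at φ=120.0°: (R−r)+L cos θ2 = 0.2879;  centre 2 = (-0.1440, 0.2494, -0.0684)
φ3=240.0°: virtual centre (-0.1000, -0.1732, -0.1732), radius l
|centre ₂|²−|centre ₁|² = -0.0024;  |centre ₃|²−|centre ₁|² = -0.0200
linear system: -0.8879x+0.4987y = -0.0024−-0.1368z; -0.8000x+-0.3464y = -0.0200−-0.3464z
Cramer: x(z) = 0.0153-0.3116z;  y(z) = 0.0224-0.2804z
sphere 1 gives Az²+Bz+C=0 with A=1.1757, B=0.1649, C=-0.0208;  B²−4AC=0.1252;  roots -0.2206, 0.0804;  negative root z = -0.2206
x = 0.0840, y = 0.0843

(0.0840, 0.0843, -0.2206)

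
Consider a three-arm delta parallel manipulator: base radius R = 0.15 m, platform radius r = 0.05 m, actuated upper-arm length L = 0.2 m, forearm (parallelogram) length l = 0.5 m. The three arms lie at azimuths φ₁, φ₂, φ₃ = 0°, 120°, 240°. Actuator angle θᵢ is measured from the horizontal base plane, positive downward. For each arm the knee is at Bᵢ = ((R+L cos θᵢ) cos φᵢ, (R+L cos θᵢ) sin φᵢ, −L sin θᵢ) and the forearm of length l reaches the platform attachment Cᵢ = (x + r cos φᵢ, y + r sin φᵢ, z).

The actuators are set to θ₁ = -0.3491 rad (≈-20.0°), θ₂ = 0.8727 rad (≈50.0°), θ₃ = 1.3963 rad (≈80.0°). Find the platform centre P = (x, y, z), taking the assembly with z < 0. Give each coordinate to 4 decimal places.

(0.3079, 0.1332, -0.4131)

arm 1 at φ=0.0°: ρ1 = 0.2879;  O1 = (0.2879, 0.0000, 0.0684)
O2 = (0.2286·cos120.0°, 0.2286·sin120.0°, -0.1532) = (-0.1143, 0.1979, -0.1532)
arm 3 at φ=240.0°: ρ3 = 0.1347;  O3 = (-0.0674, -0.1167, -0.1970)
eliminate P² terms by subtracting sphere 1 from 2 and 3
plane₁₂: -0.8044x+0.3959y+-0.4432z = -0.0119
det = 0.4690;  x = 0.0318+-0.6685z,  y = 0.0346+-0.2388z
sphere 1 gives Az²+Bz+C=0 with A=1.5039, B=0.1892, C=-0.1785;  B²−4AC=1.1096;  roots -0.4131, 0.2873;  negative root z = -0.4131
x = 0.3079, y = 0.1332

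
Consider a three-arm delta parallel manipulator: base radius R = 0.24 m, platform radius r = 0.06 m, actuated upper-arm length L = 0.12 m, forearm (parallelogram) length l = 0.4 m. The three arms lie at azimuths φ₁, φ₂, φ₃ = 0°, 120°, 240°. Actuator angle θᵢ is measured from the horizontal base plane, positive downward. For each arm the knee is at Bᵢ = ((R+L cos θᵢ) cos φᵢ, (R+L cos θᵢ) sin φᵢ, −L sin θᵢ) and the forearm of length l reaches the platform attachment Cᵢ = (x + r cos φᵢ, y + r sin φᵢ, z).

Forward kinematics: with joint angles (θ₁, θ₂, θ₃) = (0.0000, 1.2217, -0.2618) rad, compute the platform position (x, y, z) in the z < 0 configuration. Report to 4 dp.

(0.0545, -0.1275, -0.2890)

φ1=0.0°: virtual centre (0.3000, 0.0000, 0.0000), radius l
arm 2 at φ=120.0°: e+L cos θ2 = 0.2210;  S2 = (-0.1105, 0.1914, -0.1128)
S3 = (0.2959·cos240.0°, 0.2959·sin240.0°, 0.0311) = (-0.1480, -0.2563, 0.0311)
subtract pairs → two planes through P
linear system: -0.8210x+0.3829y = -0.0284−-0.2255z; -0.8959x+-0.5125y = -0.0015−0.0621z
det = 0.7638;  x = 0.0198+-0.1202z,  y = -0.0318+0.3313z
into |P−S₁|² = l²: 1.1242z² + 0.0463z + -0.0805 = 0;  Δ = 0.3641;  z = -0.2890 or 0.2478 → z<0 root = -0.2890
x = 0.0545, y = -0.1275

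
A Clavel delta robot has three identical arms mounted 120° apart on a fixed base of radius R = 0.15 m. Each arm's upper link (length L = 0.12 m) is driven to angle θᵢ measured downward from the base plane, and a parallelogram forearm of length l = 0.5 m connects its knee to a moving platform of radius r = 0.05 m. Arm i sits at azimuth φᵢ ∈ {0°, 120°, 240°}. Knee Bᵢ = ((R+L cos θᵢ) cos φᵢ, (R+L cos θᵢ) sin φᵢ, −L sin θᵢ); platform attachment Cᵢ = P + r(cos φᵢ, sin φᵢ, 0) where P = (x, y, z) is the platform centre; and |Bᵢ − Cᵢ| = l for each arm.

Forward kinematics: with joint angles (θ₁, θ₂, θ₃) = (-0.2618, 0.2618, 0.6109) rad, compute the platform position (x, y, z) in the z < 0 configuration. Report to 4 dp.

(0.1198, 0.0559, -0.4564)

arm 1 at φ=0.0°: e+L cos θ1 = 0.2159;  O1 = (0.2159, 0.0000, 0.0311)
O2 = (0.2159·cos120.0°, 0.2159·sin120.0°, -0.0311) = (-0.1080, 0.1870, -0.0311)
arm 3 at φ=240.0°: e+L cos θ3 = 0.1983;  O3 = (-0.0991, -0.1717, -0.0688)
subtract pairs → two planes through P
linear system: -0.6477x+0.3740y = 0.0000−-0.1242z; -0.6301x+-0.3435y = -0.0035−-0.1998z
Cramer: x(z) = 0.0029-0.2562z;  y(z) = 0.0050-0.1116z
sphere 1 gives Az²+Bz+C=0 with A=1.0781, B=0.0459, C=-0.2036;  B²−4AC=0.8802;  roots -0.4564, 0.4138;  negative root z = -0.4564
x = 0.1198, y = 0.0559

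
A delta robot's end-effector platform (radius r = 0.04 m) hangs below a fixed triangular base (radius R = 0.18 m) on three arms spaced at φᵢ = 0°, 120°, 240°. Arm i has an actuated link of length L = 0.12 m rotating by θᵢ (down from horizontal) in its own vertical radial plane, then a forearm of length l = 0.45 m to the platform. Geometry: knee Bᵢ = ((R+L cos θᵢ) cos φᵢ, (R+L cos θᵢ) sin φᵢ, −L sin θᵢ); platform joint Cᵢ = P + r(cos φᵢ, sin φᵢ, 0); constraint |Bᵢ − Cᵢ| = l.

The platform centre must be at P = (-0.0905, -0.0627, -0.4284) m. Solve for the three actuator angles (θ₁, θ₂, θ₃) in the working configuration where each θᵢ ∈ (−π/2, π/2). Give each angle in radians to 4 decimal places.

θ₁ = 0.9599, θ₂ = 0.6110, θ₃ = 0.0871

arm 1 (φ=0.0°): x'=-0.0905, y'=-0.0627
  A cos θ + B sin θ = C:  0.2305·cos θ + -0.4284·sin θ = -0.2187
  √(A²+B²)=0.4865;  θ1 = -1.0772+2.0371 ≈ 0.9599
φ2=120.0° → target in arm frame (-0.0090, 0.1097)
  A cos θ + B sin θ = C:  0.1490·cos θ + -0.4284·sin θ = -0.1237
  γ=atan2(-0.4284,0.1490)=-1.2360;  ψ=arccos(-0.2727)=1.8470;  θ2=γ+ψ≈0.6110
rotate P by −φ3: (0.0995, -0.0470, -0.4284)
  A cos θ + B sin θ = C:  0.0405·cos θ + -0.4284·sin θ = 0.0030
  γ=atan2(-0.4284,0.0405)=-1.4767;  ψ=arccos(0.0070)=1.5638;  θ3=γ+ψ≈0.0871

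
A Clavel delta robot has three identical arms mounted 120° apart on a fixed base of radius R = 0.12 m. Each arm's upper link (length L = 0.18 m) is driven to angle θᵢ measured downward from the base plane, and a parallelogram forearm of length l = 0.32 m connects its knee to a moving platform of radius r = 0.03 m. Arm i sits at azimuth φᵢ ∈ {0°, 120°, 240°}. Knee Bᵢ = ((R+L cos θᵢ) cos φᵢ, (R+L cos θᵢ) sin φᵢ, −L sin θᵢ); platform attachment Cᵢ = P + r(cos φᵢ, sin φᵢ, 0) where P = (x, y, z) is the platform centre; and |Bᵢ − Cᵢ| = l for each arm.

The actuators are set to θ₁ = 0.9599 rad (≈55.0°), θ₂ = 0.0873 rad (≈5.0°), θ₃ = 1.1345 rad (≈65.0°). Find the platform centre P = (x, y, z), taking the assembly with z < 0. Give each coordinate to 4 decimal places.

(-0.0459, 0.1389, -0.3083)

φ1=0.0°: virtual centre (0.1932, 0.0000, -0.1474), radius l
φ2=120.0°: virtual centre (-0.1347, 0.2332, -0.0157), radius l
arm 3 at φ=240.0°: e+L cos θ3 = 0.1661;  S3 = (-0.0830, -0.1438, -0.1631)
|S₂|²−|S₁|² = 0.0137;  |S₃|²−|S₁|² = -0.0049
linear system: -0.6558x+0.4665y = 0.0137−0.2635z; -0.5526x+-0.2876y = -0.0049−-0.0314z
Cramer: x(z) = -0.0037+0.1370z;  y(z) = 0.0241-0.3723z
into |P−S₁|² = l²: 1.1574z² + 0.2230z + -0.0413 = 0;  Δ = 0.2408;  z = -0.3083 or 0.1157 → z<0 root = -0.3083
x = -0.0459, y = 0.1389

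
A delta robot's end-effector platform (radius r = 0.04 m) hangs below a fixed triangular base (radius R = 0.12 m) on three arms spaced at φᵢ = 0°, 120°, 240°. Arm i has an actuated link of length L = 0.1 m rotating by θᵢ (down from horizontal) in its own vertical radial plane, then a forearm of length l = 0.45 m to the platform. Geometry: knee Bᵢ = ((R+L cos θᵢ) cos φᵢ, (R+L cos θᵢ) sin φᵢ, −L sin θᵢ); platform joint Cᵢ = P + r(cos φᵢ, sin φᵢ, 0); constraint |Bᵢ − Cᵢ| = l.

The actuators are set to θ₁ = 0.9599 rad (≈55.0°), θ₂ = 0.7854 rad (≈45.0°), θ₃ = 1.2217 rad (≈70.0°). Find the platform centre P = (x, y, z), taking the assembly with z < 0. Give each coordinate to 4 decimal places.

(0.0080, 0.0649, -0.5080)

φ1=0.0°: virtual centre (0.1374, 0.0000, -0.0819), radius l
arm 2 at φ=120.0°: ρ2 = 0.1507;  centre 2 = (-0.0754, 0.1305, -0.0707)
φ3=240.0°: virtual centre (-0.0571, -0.0989, -0.0940), radius l
subtract pairs → two planes through P
linear system: -0.4254x+0.2610y = 0.0021−0.0224z; -0.3889x+-0.1978y = -0.0037−-0.0241z
det = 0.1857;  x = 0.0029+-0.0100z,  y = 0.0130+-0.1022z
sphere 1 gives Az²+Bz+C=0 with A=1.0105, B=0.1639, C=-0.1776;  B²−4AC=0.7445;  roots -0.5080, 0.3459;  negative root z = -0.5080
x = 0.0080, y = 0.0649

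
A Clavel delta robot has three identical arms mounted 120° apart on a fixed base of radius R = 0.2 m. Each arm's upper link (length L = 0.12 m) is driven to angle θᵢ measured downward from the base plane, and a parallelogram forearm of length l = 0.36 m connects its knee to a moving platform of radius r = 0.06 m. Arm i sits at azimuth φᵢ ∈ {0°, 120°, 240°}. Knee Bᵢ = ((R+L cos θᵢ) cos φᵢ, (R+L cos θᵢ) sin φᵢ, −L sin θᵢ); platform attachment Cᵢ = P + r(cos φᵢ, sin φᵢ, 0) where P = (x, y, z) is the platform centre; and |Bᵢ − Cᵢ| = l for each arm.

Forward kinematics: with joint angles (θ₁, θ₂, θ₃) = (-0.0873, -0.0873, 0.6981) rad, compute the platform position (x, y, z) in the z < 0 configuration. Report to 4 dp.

(0.0375, 0.0649, -0.2654)

φ1=0.0°: virtual centre (0.2595, 0.0000, 0.0105), radius l
S2 = (0.2595·cos120.0°, 0.2595·sin120.0°, 0.0105) = (-0.1298, 0.2248, 0.0105)
S3 = (0.2319·cos240.0°, 0.2319·sin240.0°, -0.0771) = (-0.1160, -0.2009, -0.0771)
subtract pairs → two planes through P
linear system: -0.7786x+0.4495y = 0.0000−0.0000z; -0.7510x+-0.4017y = -0.0077−-0.1752z
det = 0.6504;  x = 0.0053+-0.1211z,  y = 0.0093+-0.2097z
into |P−S₁|² = l²: 1.0586z² + 0.0368z + -0.0648 = 0;  Δ = 0.2757;  z = -0.2654 or 0.2306 → z<0 root = -0.2654
x = 0.0375, y = 0.0649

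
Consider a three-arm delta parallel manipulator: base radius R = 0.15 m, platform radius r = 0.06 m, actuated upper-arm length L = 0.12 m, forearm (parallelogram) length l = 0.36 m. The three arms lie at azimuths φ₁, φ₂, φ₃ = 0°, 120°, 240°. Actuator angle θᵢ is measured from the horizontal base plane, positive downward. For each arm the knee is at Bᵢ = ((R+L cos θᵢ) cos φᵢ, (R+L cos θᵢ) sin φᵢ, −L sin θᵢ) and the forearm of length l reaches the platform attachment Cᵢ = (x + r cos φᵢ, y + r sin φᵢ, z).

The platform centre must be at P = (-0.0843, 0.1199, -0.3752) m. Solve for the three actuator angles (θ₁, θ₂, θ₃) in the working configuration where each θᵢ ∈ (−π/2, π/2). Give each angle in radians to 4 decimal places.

θ₁ = 1.2220, θ₂ = 0.1747, θ₃ = 1.1350

rotate P by −φ1: (-0.0843, 0.1199, -0.3752)
  A cos θ + B sin θ = C:  0.1743·cos θ + -0.3752·sin θ = -0.2930
  γ=atan2(-0.3752,0.1743)=-1.1359;  ψ=arccos(-0.7083)=2.3579;  θ1=γ+ψ≈1.2220
φ2=120.0° → target in arm frame (0.1460, 0.0131)
  A=-0.0560, B=-0.3752, C=(l²−L²−A²−y'²−z²)/(2L)=-0.1203
  θ2 = atan2(B,A) + arccos(C/0.3794) = 0.1747
arm 3 (φ=240.0°): x'=-0.0617, y'=-0.1330
  A=0.1517, B=-0.3752, C=(l²−L²−A²−y'²−z²)/(2L)=-0.2761
  √(A²+B²)=0.4047;  θ3 = -1.1866+2.3216 ≈ 1.1350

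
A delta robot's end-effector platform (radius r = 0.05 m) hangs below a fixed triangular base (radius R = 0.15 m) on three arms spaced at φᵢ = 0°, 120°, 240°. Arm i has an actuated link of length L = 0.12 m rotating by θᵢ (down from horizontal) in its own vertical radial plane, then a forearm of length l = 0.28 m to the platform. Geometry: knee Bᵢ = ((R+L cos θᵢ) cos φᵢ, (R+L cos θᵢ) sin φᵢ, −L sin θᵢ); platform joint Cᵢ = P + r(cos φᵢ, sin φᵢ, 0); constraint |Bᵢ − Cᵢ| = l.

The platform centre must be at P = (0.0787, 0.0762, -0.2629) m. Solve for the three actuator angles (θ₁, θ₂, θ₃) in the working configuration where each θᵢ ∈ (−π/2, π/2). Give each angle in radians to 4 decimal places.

arm 1 (φ=0.0°): x'=0.0787, y'=0.0762
  e−x'=0.0213;  (l²−L²−(e−x')²−y'²−z²)/2L = -0.0474
  θ1 = atan2(B,A) + arccos(C/0.2638) = 0.2615
rotate P by −φ2: (0.0266, -0.1063, -0.2629)
  e−x'=0.0734;  (l²−L²−(e−x')²−y'²−z²)/2L = -0.0908
  γ=atan2(-0.2629,0.0734)=-1.2987;  ψ=arccos(-0.3326)=1.9099;  θ2=γ+ψ≈0.6112
φ3=240.0° → target in arm frame (-0.1053, 0.0301)
  A=0.2053, B=-0.2629, C=(l²−L²−A²−y'²−z²)/(2L)=-0.2008
  θ3 = atan2(B,A) + arccos(C/0.3336) = 1.3089

θ₁ = 0.2615, θ₂ = 0.6112, θ₃ = 1.3089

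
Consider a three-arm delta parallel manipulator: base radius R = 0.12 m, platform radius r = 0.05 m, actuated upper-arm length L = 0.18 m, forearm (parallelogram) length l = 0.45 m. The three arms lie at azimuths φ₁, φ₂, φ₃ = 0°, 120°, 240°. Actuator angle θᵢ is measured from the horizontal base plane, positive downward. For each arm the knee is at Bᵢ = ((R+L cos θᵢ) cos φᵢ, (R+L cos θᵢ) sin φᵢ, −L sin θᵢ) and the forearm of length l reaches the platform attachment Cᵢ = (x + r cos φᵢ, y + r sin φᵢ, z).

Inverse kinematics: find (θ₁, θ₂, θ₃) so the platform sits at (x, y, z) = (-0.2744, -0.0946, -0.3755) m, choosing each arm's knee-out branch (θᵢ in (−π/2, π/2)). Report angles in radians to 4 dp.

arm 1 (φ=0.0°): x'=-0.2744, y'=-0.0946
  e−x'=0.3444;  (l²−L²−(e−x')²−y'²−z²)/2L = -0.2735
  θ1 = atan2(B,A) + arccos(C/0.5095) = 1.3088
φ2=120.0° → target in arm frame (0.0553, 0.2849)
  A=0.0147, B=-0.3755, C=(l²−L²−A²−y'²−z²)/(2L)=-0.1453
  √(A²+B²)=0.3758;  θ2 = -1.5316+1.9678 ≈ 0.4362
arm 3 (φ=240.0°): x'=0.2191, y'=-0.1903
  A=-0.1491, B=-0.3755, C=(l²−L²−A²−y'²−z²)/(2L)=-0.0816
  γ=atan2(-0.3755,-0.1491)=-1.9488;  ψ=arccos(-0.2019)=1.7741;  θ3=γ+ψ≈-0.1747

θ₁ = 1.3088, θ₂ = 0.4362, θ₃ = -0.1747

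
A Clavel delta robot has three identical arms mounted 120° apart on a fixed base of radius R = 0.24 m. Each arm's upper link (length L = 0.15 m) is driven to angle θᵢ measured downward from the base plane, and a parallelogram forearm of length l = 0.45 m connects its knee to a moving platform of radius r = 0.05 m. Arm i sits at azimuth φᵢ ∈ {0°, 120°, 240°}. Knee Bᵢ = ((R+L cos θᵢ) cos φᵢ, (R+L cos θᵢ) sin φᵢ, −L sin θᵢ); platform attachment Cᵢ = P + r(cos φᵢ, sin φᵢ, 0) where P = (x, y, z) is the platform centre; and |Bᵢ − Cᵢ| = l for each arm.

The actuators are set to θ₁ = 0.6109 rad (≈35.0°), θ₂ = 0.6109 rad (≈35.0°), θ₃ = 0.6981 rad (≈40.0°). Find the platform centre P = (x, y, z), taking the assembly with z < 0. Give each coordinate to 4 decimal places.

(0.0063, 0.0109, -0.4153)

O1 = (0.3129·cos0.0°, 0.3129·sin0.0°, -0.0860) = (0.3129, 0.0000, -0.0860)
arm 2 at φ=120.0°: (R−r)+L cos θ2 = 0.3129;  O2 = (-0.1564, 0.2710, -0.0860)
φ3=240.0°: virtual centre (-0.1525, -0.2641, -0.0964), radius l
eliminate P² terms by subtracting sphere 1 from 2 and 3
[-0.9386 0.5419 0.0000]·P = 0.0000;  [-0.9306 -0.5281 -0.0207]·P = -0.0030
Cramer: x(z) = 0.0016-0.0112z;  y(z) = 0.0028-0.0195z
sphere 1 gives Az²+Bz+C=0 with A=1.0005, B=0.1790, C=-0.0982;  B²−4AC=0.4251;  roots -0.4153, 0.2364;  negative root z = -0.4153
x = 0.0063, y = 0.0109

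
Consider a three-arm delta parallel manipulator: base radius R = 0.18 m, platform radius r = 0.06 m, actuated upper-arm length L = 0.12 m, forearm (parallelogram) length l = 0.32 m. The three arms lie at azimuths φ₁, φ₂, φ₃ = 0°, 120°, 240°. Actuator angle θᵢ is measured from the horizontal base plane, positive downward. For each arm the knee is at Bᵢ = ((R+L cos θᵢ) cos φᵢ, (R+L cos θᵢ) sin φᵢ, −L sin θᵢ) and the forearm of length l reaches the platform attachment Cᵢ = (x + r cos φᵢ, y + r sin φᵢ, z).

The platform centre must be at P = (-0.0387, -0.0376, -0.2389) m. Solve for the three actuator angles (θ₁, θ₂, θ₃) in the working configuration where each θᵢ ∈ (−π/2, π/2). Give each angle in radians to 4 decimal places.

rotate P by −φ1: (-0.0387, -0.0376, -0.2389)
  A cos θ + B sin θ = C:  0.1587·cos θ + -0.2389·sin θ = 0.0180
  θ1 = atan2(B,A) + arccos(C/0.2868) = 0.5235
rotate P by −φ2: (-0.0132, 0.0523, -0.2389)
  e−x'=0.1332;  (l²−L²−(e−x')²−y'²−z²)/2L = 0.0435
  γ=atan2(-0.2389,0.1332)=-1.0621;  ψ=arccos(0.1591)=1.4110;  θ2=γ+ψ≈0.3489
rotate P by −φ3: (0.0519, -0.0147, -0.2389)
  A cos θ + B sin θ = C:  0.0681·cos θ + -0.2389·sin θ = 0.1086
  θ3 = atan2(B,A) + arccos(C/0.2484) = -0.1750

θ₁ = 0.5235, θ₂ = 0.3489, θ₃ = -0.1750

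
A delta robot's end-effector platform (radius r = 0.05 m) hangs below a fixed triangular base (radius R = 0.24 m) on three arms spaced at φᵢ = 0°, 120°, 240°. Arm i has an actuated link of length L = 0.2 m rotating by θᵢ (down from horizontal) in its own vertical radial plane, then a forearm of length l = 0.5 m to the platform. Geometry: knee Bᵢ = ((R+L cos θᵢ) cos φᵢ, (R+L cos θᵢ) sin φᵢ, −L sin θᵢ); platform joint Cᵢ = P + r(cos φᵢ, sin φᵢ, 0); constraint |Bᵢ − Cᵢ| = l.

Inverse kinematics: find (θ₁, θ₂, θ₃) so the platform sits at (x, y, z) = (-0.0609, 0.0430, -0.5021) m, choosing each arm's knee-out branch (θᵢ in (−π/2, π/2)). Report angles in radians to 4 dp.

rotate P by −φ1: (-0.0609, 0.0430, -0.5021)
  A cos θ + B sin θ = C:  0.2509·cos θ + -0.5021·sin θ = -0.2673
  θ1 = atan2(B,A) + arccos(C/0.5613) = 0.9597
rotate P by −φ2: (0.0677, 0.0312, -0.5021)
  A=0.1223, B=-0.5021, C=(l²−L²−A²−y'²−z²)/(2L)=-0.1451
  γ=atan2(-0.5021,0.1223)=-1.3319;  ψ=arccos(-0.2808)=1.8554;  θ2=γ+ψ≈0.5235
rotate P by −φ3: (-0.0068, -0.0742, -0.5021)
  A cos θ + B sin θ = C:  0.1968·cos θ + -0.5021·sin θ = -0.2159
  θ3 = atan2(B,A) + arccos(C/0.5393) = 0.7853

θ₁ = 0.9597, θ₂ = 0.5235, θ₃ = 0.7853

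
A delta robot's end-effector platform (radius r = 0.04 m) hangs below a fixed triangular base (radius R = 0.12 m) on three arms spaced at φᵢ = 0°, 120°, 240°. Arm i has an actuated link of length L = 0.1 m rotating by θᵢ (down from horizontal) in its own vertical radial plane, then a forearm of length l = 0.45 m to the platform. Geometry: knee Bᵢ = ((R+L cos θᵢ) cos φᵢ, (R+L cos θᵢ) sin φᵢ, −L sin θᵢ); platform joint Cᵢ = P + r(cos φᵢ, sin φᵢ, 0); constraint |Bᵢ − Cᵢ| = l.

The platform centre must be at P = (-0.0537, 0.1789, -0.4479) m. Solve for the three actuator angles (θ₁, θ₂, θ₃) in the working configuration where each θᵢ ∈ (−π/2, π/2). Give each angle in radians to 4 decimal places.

rotate P by −φ1: (-0.0537, 0.1789, -0.4479)
  A cos θ + B sin θ = C:  0.1337·cos θ + -0.4479·sin θ = -0.2900
  γ=atan2(-0.4479,0.1337)=-1.2807;  ψ=arccos(-0.6204)=2.2400;  θ1=γ+ψ≈0.9593
arm 2 (φ=120.0°): x'=0.1818, y'=-0.0429
  A=-0.1018, B=-0.4479, C=(l²−L²−A²−y'²−z²)/(2L)=-0.1016
  θ2 = atan2(B,A) + arccos(C/0.4593) = -0.0004
arm 3 (φ=240.0°): x'=-0.1281, y'=-0.1360
  e−x'=0.2081;  (l²−L²−(e−x')²−y'²−z²)/2L = -0.3495
  γ=atan2(-0.4479,0.2081)=-1.1359;  ψ=arccos(-0.7076)=2.3569;  θ3=γ+ψ≈1.2210

θ₁ = 0.9593, θ₂ = -0.0004, θ₃ = 1.2210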